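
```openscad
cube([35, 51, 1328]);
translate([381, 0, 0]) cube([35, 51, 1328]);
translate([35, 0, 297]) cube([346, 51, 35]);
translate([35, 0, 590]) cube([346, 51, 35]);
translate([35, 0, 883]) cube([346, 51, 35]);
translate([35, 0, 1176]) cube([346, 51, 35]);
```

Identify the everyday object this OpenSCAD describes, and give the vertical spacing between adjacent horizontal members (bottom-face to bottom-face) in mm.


A ladder. The rung spacing is 293 mm.

Two tall 35×51 posts with 4 short bars between them — a ladder. Adjacent rungs sit at z = 297 and z = 590, so the spacing is 590 − 297 = 293 mm.


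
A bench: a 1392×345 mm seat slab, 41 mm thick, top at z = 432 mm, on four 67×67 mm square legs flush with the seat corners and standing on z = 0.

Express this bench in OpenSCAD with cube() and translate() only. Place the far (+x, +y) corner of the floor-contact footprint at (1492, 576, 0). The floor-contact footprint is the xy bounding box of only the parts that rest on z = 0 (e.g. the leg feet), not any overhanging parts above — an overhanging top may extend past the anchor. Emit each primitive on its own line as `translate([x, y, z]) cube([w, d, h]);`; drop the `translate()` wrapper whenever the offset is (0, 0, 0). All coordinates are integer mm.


translate([100, 231, 391]) cube([1392, 345, 41]);
translate([100, 231, 0]) cube([67, 67, 391]);
translate([100, 509, 0]) cube([67, 67, 391]);
translate([1425, 231, 0]) cube([67, 67, 391]);
translate([1425, 509, 0]) cube([67, 67, 391]);


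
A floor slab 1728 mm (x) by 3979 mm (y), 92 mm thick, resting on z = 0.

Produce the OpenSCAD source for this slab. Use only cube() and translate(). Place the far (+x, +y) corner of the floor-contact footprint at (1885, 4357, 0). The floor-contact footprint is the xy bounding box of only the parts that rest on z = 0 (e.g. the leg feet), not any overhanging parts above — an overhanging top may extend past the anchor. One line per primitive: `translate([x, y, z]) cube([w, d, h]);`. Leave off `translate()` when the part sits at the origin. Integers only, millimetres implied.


translate([157, 378, 0]) cube([1728, 3979, 92]);


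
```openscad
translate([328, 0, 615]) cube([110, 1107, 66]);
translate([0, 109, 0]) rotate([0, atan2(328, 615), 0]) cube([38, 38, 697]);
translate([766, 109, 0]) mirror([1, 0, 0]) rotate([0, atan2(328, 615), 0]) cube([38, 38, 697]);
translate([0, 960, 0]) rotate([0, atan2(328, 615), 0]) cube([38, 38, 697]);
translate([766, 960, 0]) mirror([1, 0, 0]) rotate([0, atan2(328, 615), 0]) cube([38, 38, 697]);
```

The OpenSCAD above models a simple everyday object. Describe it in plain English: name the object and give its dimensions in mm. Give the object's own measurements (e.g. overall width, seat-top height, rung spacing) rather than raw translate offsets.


A sawhorse. A 110×1107×66 mm beam (x, y, z) sits on two A-frame leg pairs. Each pair is two raked legs of 38×38 mm section (38 mm along y) splaying symmetrically in x. Each leg rises 615 mm vertically over 328 mm of horizontal reach and is 697 mm long along its own axis. Every leg's outer bottom edge rests on the floor and its outer top edge meets a bottom edge of the beam — the left legs (tilting toward +x) meet the beam's −x bottom edge, the right legs (their mirror images, tilting toward −x) meet its +x bottom edge — so the leg tops tuck under the beam, the beam's underside is 615 mm above the floor, and the feet are 766 mm apart outside-to-outside with the beam centred between them. The two leg pairs are set in 109 mm from either end of the beam.


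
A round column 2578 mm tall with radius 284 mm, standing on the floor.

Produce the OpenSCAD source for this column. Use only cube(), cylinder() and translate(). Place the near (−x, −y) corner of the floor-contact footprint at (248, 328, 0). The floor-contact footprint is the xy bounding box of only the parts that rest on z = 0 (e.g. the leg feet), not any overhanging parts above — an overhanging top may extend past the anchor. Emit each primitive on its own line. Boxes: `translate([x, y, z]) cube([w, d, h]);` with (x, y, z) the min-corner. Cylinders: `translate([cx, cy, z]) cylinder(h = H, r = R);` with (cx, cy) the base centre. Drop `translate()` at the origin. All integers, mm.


translate([532, 612, 0]) cylinder(h = 2578, r = 284);


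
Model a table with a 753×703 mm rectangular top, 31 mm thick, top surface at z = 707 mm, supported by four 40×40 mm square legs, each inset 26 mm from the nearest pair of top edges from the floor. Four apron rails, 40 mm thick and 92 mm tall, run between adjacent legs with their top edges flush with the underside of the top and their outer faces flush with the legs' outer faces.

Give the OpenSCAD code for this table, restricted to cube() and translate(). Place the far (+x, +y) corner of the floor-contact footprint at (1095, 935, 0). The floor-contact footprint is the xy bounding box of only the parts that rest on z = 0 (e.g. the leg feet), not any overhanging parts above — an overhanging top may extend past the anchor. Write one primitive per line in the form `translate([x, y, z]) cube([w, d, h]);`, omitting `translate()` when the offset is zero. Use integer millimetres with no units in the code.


translate([368, 258, 676]) cube([753, 703, 31]);
translate([394, 284, 0]) cube([40, 40, 676]);
translate([1055, 284, 0]) cube([40, 40, 676]);
translate([394, 895, 0]) cube([40, 40, 676]);
translate([1055, 895, 0]) cube([40, 40, 676]);
translate([434, 284, 584]) cube([621, 40, 92]);
translate([434, 895, 584]) cube([621, 40, 92]);
translate([394, 324, 584]) cube([40, 571, 92]);
translate([1055, 324, 584]) cube([40, 571, 92]);


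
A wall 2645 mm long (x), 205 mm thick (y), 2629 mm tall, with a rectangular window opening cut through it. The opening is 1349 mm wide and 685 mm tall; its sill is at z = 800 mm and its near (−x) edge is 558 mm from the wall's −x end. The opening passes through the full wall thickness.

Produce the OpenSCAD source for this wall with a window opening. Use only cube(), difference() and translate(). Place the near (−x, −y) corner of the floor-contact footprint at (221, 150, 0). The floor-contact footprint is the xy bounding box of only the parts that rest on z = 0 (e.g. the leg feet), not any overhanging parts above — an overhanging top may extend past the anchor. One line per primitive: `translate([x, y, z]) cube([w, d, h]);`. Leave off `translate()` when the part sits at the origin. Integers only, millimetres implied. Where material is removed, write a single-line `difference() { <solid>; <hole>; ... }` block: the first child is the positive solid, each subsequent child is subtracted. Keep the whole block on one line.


difference() { translate([221, 150, 0]) cube([2645, 205, 2629]); translate([779, 150, 800]) cube([1349, 205, 685]); }


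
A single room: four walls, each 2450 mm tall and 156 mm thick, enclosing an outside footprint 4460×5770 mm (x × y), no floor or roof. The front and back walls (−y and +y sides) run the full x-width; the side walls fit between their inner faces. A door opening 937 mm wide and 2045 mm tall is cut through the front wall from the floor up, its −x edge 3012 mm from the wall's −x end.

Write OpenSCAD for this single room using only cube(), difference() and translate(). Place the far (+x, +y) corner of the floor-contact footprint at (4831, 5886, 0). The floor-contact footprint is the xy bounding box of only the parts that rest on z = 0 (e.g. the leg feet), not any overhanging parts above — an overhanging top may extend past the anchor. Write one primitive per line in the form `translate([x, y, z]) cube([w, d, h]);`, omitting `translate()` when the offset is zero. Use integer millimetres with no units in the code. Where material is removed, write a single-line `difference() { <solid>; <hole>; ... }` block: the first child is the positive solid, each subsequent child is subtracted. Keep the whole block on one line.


difference() { translate([371, 116, 0]) cube([4460, 156, 2450]); translate([3383, 116, 0]) cube([937, 156, 2045]); }
translate([371, 5730, 0]) cube([4460, 156, 2450]);
translate([371, 272, 0]) cube([156, 5458, 2450]);
translate([4675, 272, 0]) cube([156, 5458, 2450]);


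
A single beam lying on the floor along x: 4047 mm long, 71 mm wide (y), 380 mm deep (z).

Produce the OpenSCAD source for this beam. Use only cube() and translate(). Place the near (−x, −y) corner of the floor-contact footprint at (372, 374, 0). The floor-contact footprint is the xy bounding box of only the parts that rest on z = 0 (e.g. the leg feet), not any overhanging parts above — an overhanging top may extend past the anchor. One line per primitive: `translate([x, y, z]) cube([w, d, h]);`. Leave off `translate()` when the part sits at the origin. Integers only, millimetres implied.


translate([372, 374, 0]) cube([4047, 71, 380]);


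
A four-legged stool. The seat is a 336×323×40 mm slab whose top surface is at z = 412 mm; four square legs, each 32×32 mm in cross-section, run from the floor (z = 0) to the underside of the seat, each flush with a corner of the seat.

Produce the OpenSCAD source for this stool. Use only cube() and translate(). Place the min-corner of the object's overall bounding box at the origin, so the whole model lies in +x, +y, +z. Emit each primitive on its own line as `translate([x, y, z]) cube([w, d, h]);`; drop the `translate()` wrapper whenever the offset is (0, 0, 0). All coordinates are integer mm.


translate([0, 0, 372]) cube([336, 323, 40]);
cube([32, 32, 372]);
translate([304, 0, 0]) cube([32, 32, 372]);
translate([0, 291, 0]) cube([32, 32, 372]);
translate([304, 291, 0]) cube([32, 32, 372]);


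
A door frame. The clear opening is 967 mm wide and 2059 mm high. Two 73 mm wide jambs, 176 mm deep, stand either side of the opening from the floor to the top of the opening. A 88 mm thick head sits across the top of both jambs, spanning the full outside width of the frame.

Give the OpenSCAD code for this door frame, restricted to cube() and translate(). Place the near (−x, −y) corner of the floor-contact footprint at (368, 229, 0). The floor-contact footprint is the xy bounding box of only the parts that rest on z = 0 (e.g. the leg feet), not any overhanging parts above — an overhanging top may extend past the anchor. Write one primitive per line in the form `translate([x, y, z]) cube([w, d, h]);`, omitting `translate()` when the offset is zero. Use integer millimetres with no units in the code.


translate([368, 229, 0]) cube([73, 176, 2059]);
translate([1408, 229, 0]) cube([73, 176, 2059]);
translate([368, 229, 2059]) cube([1113, 176, 88]);


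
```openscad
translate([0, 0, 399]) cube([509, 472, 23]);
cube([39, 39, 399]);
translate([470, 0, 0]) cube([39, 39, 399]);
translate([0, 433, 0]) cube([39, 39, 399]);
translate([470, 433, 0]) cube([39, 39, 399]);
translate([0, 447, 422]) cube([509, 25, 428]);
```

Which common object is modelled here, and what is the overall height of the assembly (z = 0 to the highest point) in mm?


A chair. The overall height is 850 mm.

A slab on four corner posts with a tall panel at the back — a chair. The seat slab sits at z = 399 with thickness 23, and the 428 mm backrest starts at the seat top, so the overall height is 399 + 23 + 428 = 850 mm.


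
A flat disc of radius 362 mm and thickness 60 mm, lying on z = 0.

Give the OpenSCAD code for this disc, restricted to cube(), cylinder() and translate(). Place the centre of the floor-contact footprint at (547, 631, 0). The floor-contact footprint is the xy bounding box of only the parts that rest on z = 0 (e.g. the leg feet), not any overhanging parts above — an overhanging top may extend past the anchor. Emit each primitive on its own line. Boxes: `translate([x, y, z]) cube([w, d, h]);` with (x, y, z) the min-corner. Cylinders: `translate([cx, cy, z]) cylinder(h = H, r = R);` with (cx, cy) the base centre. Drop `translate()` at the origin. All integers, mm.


translate([547, 631, 0]) cylinder(h = 60, r = 362);


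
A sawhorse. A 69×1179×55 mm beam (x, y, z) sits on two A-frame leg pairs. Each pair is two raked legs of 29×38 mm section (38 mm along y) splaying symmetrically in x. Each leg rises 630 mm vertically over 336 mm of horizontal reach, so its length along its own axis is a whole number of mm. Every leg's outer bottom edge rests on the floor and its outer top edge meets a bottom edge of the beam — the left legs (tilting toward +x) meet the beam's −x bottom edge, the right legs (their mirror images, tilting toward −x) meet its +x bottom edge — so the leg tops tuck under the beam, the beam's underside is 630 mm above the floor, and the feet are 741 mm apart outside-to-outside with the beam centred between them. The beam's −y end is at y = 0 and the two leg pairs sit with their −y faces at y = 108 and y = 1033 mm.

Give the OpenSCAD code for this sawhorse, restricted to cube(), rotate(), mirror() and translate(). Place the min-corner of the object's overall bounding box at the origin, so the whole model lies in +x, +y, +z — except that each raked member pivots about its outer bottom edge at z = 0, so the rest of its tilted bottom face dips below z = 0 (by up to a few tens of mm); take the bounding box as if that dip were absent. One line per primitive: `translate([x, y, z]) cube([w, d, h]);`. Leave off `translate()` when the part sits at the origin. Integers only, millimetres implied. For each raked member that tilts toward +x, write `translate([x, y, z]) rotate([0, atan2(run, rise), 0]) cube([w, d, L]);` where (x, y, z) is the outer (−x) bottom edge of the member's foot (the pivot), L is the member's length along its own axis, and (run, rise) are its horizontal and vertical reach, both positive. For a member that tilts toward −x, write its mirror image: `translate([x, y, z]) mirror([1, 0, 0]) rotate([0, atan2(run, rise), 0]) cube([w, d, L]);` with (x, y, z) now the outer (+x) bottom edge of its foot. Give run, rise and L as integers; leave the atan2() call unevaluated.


translate([336, 0, 630]) cube([69, 1179, 55]);
translate([0, 108, 0]) rotate([0, atan2(336, 630), 0]) cube([29, 38, 714]);
translate([741, 108, 0]) mirror([1, 0, 0]) rotate([0, atan2(336, 630), 0]) cube([29, 38, 714]);
translate([0, 1033, 0]) rotate([0, atan2(336, 630), 0]) cube([29, 38, 714]);
translate([741, 1033, 0]) mirror([1, 0, 0]) rotate([0, atan2(336, 630), 0]) cube([29, 38, 714]);


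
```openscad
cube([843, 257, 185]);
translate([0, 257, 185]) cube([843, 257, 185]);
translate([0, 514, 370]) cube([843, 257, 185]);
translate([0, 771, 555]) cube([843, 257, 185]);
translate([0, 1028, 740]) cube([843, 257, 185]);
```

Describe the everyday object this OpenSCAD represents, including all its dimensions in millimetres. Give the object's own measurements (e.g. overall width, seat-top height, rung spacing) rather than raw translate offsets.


A straight staircase of 5 solid steps. Each step is 843 mm wide (x), 257 mm deep (y, the going) and 185 mm tall (the rise). The first step rests on the floor; each subsequent step sits one going further in +y and one rise higher in +z, directly behind and above the previous step with no overlap.


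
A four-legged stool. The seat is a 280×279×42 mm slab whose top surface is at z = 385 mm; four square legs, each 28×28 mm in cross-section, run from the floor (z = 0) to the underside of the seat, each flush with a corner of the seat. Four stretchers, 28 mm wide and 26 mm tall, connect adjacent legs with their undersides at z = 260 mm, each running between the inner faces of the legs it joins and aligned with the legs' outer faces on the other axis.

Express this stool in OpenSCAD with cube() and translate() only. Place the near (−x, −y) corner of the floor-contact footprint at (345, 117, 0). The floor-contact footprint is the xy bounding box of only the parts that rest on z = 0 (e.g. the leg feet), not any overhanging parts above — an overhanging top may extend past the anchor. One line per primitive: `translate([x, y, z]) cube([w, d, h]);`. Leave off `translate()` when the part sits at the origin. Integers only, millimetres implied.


translate([345, 117, 343]) cube([280, 279, 42]);
translate([345, 117, 0]) cube([28, 28, 343]);
translate([597, 117, 0]) cube([28, 28, 343]);
translate([345, 368, 0]) cube([28, 28, 343]);
translate([597, 368, 0]) cube([28, 28, 343]);
translate([373, 117, 260]) cube([224, 28, 26]);
translate([373, 368, 260]) cube([224, 28, 26]);
translate([345, 145, 260]) cube([28, 223, 26]);
translate([597, 145, 260]) cube([28, 223, 26]);


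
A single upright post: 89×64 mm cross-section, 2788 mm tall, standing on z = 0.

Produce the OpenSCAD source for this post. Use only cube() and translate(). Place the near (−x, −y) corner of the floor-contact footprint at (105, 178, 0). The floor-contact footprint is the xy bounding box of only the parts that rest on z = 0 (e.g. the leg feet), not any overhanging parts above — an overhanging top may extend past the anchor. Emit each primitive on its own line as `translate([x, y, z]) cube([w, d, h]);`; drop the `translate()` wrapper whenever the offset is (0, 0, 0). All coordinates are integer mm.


translate([105, 178, 0]) cube([89, 64, 2788]);


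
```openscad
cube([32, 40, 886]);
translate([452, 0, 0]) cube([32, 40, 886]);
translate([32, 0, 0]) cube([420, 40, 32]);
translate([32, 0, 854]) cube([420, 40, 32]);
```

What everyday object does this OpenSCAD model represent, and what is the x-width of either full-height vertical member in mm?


A picture frame. The border width is 32 mm.

Four thin pieces enclosing a rectangular opening — a picture frame. The two full-height stiles are 886 mm tall; the top rail sits at z = 854 and is 32 mm tall, so the border above the opening is 886 − 854 = 32 mm, matching the stile x-width.


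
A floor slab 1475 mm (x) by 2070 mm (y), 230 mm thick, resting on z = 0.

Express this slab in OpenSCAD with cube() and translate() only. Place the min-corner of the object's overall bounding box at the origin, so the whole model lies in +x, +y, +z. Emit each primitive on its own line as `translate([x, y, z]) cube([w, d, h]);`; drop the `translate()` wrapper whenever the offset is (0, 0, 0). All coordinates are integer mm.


cube([1475, 2070, 230]);


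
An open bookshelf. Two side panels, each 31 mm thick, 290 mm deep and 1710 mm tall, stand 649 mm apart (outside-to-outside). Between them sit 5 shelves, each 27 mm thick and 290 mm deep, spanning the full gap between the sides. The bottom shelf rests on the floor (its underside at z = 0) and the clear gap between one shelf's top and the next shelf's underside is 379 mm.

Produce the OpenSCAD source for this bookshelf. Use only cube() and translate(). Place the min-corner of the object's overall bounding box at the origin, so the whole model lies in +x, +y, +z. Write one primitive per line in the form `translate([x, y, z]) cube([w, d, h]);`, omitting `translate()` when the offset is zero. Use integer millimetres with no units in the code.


cube([31, 290, 1710]);
translate([618, 0, 0]) cube([31, 290, 1710]);
translate([31, 0, 0]) cube([587, 290, 27]);
translate([31, 0, 406]) cube([587, 290, 27]);
translate([31, 0, 812]) cube([587, 290, 27]);
translate([31, 0, 1218]) cube([587, 290, 27]);
translate([31, 0, 1624]) cube([587, 290, 27]);


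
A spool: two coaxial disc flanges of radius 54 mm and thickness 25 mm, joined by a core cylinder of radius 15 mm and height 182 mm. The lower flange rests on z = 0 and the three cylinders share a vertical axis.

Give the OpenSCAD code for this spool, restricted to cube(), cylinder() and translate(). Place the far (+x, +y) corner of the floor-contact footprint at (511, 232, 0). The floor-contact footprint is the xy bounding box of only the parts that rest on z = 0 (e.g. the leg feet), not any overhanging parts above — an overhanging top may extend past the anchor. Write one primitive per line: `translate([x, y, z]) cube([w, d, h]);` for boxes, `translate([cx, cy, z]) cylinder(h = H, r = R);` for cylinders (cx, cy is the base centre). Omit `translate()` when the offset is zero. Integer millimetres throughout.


translate([457, 178, 0]) cylinder(h = 25, r = 54);
translate([457, 178, 25]) cylinder(h = 182, r = 15);
translate([457, 178, 207]) cylinder(h = 25, r = 54);


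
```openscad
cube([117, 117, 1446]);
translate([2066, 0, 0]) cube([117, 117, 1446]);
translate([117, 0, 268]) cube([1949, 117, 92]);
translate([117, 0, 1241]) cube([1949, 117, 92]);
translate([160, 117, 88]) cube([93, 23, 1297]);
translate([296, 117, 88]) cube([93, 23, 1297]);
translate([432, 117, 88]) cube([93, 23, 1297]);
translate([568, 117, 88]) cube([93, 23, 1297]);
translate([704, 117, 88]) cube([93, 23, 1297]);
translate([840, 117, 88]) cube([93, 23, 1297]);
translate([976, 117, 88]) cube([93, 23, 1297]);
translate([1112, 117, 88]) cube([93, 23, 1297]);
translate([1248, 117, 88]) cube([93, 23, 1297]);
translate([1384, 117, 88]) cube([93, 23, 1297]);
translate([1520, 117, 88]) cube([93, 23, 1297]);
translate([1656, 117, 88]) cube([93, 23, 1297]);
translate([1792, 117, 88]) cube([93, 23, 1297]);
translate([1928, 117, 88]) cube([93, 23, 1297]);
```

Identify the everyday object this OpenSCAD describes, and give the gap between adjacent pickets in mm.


A fence section. The picket gap is 43 mm.

Two posts, two rails, 14 pickets — a fence section. Span 1949 mm holds 14 pickets of 93 mm with 15 equal gaps: ⌊(1949 − 14·93) / 15⌋ = 43 mm.


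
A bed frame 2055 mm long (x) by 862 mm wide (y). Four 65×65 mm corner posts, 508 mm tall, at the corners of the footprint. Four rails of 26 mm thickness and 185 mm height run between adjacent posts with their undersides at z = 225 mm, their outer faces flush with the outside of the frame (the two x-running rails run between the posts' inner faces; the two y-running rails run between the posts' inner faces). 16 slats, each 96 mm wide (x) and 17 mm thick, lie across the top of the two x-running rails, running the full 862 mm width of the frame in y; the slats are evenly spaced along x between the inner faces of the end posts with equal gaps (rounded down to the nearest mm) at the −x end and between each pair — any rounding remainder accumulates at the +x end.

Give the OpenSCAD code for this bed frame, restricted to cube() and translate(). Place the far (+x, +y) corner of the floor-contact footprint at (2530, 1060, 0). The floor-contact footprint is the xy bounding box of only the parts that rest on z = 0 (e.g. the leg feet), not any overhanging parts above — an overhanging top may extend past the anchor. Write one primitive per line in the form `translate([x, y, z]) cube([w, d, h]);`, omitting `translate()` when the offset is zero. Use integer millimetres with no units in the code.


translate([475, 198, 0]) cube([65, 65, 508]);
translate([475, 995, 0]) cube([65, 65, 508]);
translate([2465, 198, 0]) cube([65, 65, 508]);
translate([2465, 995, 0]) cube([65, 65, 508]);
translate([540, 198, 225]) cube([1925, 26, 185]);
translate([540, 1034, 225]) cube([1925, 26, 185]);
translate([475, 263, 225]) cube([26, 732, 185]);
translate([2504, 263, 225]) cube([26, 732, 185]);
translate([562, 198, 410]) cube([96, 862, 17]);
translate([680, 198, 410]) cube([96, 862, 17]);
translate([798, 198, 410]) cube([96, 862, 17]);
translate([916, 198, 410]) cube([96, 862, 17]);
translate([1034, 198, 410]) cube([96, 862, 17]);
translate([1152, 198, 410]) cube([96, 862, 17]);
translate([1270, 198, 410]) cube([96, 862, 17]);
translate([1388, 198, 410]) cube([96, 862, 17]);
translate([1506, 198, 410]) cube([96, 862, 17]);
translate([1624, 198, 410]) cube([96, 862, 17]);
translate([1742, 198, 410]) cube([96, 862, 17]);
translate([1860, 198, 410]) cube([96, 862, 17]);
translate([1978, 198, 410]) cube([96, 862, 17]);
translate([2096, 198, 410]) cube([96, 862, 17]);
translate([2214, 198, 410]) cube([96, 862, 17]);
translate([2332, 198, 410]) cube([96, 862, 17]);


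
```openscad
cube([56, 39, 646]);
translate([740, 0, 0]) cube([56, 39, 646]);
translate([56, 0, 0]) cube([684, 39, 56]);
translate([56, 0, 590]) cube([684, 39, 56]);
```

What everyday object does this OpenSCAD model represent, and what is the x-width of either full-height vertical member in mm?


A picture frame. The border width is 56 mm.

Four thin pieces enclosing a rectangular opening — a picture frame. The two full-height stiles are 646 mm tall; the top rail sits at z = 590 and is 56 mm tall, so the border above the opening is 646 − 590 = 56 mm, matching the stile x-width.


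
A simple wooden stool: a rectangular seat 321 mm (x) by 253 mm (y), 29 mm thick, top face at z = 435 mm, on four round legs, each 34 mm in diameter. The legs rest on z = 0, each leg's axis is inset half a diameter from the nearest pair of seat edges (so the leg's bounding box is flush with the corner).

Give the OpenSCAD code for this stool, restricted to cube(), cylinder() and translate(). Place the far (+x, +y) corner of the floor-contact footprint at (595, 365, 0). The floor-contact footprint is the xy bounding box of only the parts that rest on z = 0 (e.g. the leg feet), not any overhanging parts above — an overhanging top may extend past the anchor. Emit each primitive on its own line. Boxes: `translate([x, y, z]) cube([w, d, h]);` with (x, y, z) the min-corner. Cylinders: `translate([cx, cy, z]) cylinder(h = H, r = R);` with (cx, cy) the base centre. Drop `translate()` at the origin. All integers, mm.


// leg_h = 435 - 29 = 406
translate([274, 112, 406]) cube([321, 253, 29]);
translate([291, 129, 0]) cylinder(h = 406, r = 17);
translate([578, 129, 0]) cylinder(h = 406, r = 17);
translate([291, 348, 0]) cylinder(h = 406, r = 17);
translate([578, 348, 0]) cylinder(h = 406, r = 17);


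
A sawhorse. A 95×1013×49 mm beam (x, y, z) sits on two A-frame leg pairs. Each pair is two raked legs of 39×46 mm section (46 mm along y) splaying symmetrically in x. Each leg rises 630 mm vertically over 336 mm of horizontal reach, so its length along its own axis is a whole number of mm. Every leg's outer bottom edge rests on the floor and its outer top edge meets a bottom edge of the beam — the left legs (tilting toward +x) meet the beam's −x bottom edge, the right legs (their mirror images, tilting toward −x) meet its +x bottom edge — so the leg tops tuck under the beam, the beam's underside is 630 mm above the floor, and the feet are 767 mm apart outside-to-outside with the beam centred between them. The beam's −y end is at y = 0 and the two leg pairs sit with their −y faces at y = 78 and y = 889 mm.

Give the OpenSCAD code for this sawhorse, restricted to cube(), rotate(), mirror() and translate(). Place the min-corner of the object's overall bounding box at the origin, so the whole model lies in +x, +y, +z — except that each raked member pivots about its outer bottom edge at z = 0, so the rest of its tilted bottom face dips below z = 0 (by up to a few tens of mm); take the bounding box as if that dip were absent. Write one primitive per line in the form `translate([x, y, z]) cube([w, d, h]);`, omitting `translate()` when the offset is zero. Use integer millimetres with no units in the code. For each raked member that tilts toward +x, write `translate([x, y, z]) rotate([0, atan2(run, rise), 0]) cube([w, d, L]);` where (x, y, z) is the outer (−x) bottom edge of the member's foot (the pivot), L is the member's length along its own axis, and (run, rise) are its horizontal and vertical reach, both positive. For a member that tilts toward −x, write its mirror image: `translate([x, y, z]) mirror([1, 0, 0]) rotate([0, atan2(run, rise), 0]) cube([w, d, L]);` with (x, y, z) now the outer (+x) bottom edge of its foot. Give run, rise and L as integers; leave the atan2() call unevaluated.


translate([336, 0, 630]) cube([95, 1013, 49]);
translate([0, 78, 0]) rotate([0, atan2(336, 630), 0]) cube([39, 46, 714]);
translate([767, 78, 0]) mirror([1, 0, 0]) rotate([0, atan2(336, 630), 0]) cube([39, 46, 714]);
translate([0, 889, 0]) rotate([0, atan2(336, 630), 0]) cube([39, 46, 714]);
translate([767, 889, 0]) mirror([1, 0, 0]) rotate([0, atan2(336, 630), 0]) cube([39, 46, 714]);


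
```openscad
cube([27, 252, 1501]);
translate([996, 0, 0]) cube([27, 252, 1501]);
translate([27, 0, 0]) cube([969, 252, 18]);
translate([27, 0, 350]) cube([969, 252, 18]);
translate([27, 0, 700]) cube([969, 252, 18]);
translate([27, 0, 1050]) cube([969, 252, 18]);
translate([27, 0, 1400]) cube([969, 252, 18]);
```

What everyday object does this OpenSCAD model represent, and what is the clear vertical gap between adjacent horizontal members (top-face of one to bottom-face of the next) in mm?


A bookshelf. The clear shelf gap is 332 mm.

Two tall side panels with 5 horizontal boards between them — a bookshelf. The first two shelf undersides are at z = 0 and z = 350; with shelf thickness 18, the clear gap is 350 − 0 − 18 = 332 mm.


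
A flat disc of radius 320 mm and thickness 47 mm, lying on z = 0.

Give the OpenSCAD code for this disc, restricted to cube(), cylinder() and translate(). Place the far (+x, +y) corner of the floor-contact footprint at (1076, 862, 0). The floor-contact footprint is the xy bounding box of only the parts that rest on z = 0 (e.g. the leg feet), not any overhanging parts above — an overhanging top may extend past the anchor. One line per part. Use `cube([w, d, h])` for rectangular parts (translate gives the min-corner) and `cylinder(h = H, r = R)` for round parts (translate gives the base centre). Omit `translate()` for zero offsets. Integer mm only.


translate([756, 542, 0]) cylinder(h = 47, r = 320);


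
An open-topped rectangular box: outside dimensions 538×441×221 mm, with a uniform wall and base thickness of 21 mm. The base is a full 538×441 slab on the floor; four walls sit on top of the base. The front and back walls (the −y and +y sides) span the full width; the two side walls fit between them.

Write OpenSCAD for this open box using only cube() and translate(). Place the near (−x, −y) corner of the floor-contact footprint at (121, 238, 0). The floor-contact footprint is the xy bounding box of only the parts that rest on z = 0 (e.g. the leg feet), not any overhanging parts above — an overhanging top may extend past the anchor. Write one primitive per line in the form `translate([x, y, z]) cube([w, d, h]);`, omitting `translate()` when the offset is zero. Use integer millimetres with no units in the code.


translate([121, 238, 0]) cube([538, 441, 21]);
translate([121, 238, 21]) cube([538, 21, 200]);
translate([121, 658, 21]) cube([538, 21, 200]);
translate([121, 259, 21]) cube([21, 399, 200]);
translate([638, 259, 21]) cube([21, 399, 200]);


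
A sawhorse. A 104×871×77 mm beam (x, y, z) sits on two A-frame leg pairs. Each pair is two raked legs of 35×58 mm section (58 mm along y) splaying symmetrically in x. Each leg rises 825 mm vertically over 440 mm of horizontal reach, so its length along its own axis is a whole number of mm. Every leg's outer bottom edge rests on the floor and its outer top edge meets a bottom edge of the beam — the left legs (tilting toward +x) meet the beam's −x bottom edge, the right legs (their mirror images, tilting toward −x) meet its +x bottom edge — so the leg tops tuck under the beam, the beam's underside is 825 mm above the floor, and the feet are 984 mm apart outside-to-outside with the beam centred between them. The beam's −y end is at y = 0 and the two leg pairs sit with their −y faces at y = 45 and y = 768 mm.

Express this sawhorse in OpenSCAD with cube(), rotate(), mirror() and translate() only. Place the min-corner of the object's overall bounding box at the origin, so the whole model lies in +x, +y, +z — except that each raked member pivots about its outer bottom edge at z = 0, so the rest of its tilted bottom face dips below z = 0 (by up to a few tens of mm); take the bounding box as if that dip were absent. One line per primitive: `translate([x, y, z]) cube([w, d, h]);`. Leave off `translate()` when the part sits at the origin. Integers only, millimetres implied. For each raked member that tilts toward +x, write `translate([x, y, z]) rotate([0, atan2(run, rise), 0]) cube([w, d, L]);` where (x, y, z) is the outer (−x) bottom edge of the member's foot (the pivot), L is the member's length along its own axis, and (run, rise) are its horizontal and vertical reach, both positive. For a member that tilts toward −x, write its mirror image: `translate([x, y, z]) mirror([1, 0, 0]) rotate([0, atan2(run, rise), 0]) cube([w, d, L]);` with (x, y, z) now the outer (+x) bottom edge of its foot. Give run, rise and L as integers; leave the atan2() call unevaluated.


translate([440, 0, 825]) cube([104, 871, 77]);
translate([0, 45, 0]) rotate([0, atan2(440, 825), 0]) cube([35, 58, 935]);
translate([984, 45, 0]) mirror([1, 0, 0]) rotate([0, atan2(440, 825), 0]) cube([35, 58, 935]);
translate([0, 768, 0]) rotate([0, atan2(440, 825), 0]) cube([35, 58, 935]);
translate([984, 768, 0]) mirror([1, 0, 0]) rotate([0, atan2(440, 825), 0]) cube([35, 58, 935]);


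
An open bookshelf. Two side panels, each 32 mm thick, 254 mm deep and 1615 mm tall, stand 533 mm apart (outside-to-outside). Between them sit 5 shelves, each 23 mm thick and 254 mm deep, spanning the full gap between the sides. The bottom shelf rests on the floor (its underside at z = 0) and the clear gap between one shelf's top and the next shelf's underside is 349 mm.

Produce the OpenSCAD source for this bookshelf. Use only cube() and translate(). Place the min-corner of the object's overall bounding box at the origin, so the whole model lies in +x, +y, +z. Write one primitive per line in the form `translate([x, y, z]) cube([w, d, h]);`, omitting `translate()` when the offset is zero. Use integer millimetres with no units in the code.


cube([32, 254, 1615]);
translate([501, 0, 0]) cube([32, 254, 1615]);
translate([32, 0, 0]) cube([469, 254, 23]);
translate([32, 0, 372]) cube([469, 254, 23]);
translate([32, 0, 744]) cube([469, 254, 23]);
translate([32, 0, 1116]) cube([469, 254, 23]);
translate([32, 0, 1488]) cube([469, 254, 23]);


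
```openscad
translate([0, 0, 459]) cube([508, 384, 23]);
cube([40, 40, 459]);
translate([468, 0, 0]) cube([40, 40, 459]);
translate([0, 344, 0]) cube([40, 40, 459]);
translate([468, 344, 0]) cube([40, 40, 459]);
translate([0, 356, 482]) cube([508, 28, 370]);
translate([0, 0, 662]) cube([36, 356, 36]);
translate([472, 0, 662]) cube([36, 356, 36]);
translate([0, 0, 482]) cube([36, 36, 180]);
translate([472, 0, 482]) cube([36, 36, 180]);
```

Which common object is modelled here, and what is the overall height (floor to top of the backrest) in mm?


A chair. The overall height is 852 mm.

A slab on four corner posts with a tall panel at the back — a chair. The seat slab sits at z = 459 with thickness 23, and the 370 mm backrest starts at the seat top, so the overall height is 459 + 23 + 370 = 852 mm.


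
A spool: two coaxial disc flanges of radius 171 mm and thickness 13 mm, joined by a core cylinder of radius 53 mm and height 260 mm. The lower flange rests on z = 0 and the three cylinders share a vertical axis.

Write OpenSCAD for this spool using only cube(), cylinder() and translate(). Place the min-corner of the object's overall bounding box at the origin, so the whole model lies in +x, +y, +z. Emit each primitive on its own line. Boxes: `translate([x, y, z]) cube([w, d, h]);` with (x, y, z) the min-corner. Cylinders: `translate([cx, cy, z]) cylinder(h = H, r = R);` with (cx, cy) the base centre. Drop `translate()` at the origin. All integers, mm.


translate([171, 171, 0]) cylinder(h = 13, r = 171);
translate([171, 171, 13]) cylinder(h = 260, r = 53);
translate([171, 171, 273]) cylinder(h = 13, r = 171);


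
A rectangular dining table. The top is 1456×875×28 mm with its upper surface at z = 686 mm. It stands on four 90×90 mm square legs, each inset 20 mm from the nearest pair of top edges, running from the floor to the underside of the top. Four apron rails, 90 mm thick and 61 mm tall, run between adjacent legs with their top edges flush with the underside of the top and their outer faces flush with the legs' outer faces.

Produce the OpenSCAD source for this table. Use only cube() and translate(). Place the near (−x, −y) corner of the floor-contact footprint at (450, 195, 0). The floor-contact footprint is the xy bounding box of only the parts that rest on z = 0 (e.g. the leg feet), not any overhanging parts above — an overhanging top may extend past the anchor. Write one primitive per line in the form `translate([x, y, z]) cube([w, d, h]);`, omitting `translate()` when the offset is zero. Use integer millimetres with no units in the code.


translate([430, 175, 658]) cube([1456, 875, 28]);
translate([450, 195, 0]) cube([90, 90, 658]);
translate([1776, 195, 0]) cube([90, 90, 658]);
translate([450, 940, 0]) cube([90, 90, 658]);
translate([1776, 940, 0]) cube([90, 90, 658]);
translate([540, 195, 597]) cube([1236, 90, 61]);
translate([540, 940, 597]) cube([1236, 90, 61]);
translate([450, 285, 597]) cube([90, 655, 61]);
translate([1776, 285, 597]) cube([90, 655, 61]);


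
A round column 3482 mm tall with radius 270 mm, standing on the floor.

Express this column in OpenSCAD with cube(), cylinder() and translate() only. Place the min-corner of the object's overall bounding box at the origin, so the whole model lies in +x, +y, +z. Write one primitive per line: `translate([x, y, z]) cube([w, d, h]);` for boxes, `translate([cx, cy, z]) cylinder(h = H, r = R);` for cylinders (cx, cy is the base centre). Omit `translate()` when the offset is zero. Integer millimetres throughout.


translate([270, 270, 0]) cylinder(h = 3482, r = 270);


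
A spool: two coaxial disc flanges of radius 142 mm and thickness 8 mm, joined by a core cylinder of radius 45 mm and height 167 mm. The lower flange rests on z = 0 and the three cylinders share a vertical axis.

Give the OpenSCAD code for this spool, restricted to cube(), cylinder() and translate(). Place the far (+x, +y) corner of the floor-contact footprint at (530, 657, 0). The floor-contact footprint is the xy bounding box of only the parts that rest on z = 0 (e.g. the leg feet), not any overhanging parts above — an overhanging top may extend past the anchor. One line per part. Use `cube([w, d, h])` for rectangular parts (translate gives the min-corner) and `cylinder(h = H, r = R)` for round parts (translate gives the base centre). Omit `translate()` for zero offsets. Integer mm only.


translate([388, 515, 0]) cylinder(h = 8, r = 142);
translate([388, 515, 8]) cylinder(h = 167, r = 45);
translate([388, 515, 175]) cylinder(h = 8, r = 142);


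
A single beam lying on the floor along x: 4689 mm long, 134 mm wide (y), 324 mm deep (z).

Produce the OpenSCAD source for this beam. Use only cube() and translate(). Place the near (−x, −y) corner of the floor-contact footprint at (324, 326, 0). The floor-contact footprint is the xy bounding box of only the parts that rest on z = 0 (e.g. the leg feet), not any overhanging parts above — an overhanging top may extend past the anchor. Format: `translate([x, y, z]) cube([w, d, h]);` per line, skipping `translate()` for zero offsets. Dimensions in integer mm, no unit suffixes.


translate([324, 326, 0]) cube([4689, 134, 324]);


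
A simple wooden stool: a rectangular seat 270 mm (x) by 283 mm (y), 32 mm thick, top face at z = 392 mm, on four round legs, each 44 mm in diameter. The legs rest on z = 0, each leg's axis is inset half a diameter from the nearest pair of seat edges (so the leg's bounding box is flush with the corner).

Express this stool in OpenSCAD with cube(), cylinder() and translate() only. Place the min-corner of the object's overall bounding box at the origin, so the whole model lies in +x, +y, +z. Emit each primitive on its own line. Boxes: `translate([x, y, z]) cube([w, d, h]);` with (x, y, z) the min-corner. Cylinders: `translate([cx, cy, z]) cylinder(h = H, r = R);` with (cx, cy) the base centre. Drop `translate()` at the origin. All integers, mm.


// leg_h = 392 - 32 = 360
translate([0, 0, 360]) cube([270, 283, 32]);
translate([22, 22, 0]) cylinder(h = 360, r = 22);
translate([248, 22, 0]) cylinder(h = 360, r = 22);
translate([22, 261, 0]) cylinder(h = 360, r = 22);
translate([248, 261, 0]) cylinder(h = 360, r = 22);
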